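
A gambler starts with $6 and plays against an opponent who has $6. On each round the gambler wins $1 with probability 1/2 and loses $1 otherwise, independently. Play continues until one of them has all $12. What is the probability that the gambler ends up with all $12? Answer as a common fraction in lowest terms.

With a fair step, P(i) = ½P(i−1) + ½P(i+1) with P(0)=0, P(12)=1 has the linear solution P(i) = i/12.
P(6) = 6/12 = 1/2.

1/2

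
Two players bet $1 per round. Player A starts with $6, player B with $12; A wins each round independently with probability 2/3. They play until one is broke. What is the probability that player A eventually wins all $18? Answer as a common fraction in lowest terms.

4096/4161

Let r = q/p = (1/3)/(2/3) = 1/2. The recurrence P(i) = p·P(i+1) + q·P(i−1) with P(0)=0, P(18)=1 gives P(i) = (1 − r^i)/(1 − r^18).
P(6) = (1 − (1/2)^6) / (1 − (1/2)^18) = 4096/4161.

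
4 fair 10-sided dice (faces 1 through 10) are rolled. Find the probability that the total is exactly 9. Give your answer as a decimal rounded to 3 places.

0.006

There are 10^4 = 10000 equally likely outcomes.
The number of ordered 4-tuples from {1,…,10} summing to 9 is 56.
P(sum = 9) = 56/10000 = 7/1250 ≈ 0.006.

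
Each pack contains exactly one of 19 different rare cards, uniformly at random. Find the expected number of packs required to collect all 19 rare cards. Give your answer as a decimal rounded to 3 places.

After i distinct types are collected, each trial gives a new one with probability (19−i)/19, so the expected wait for the next new type is 19/(19−i).
E = 19/19 + 19/18 + 19/17 + 19/16 + 19/15 + 19/14 + 19/13 + 19/12 + 19/11 + 19/10 + 19/9 + 19/8 + 19/7 + 19/6 + 19/5 + 19/4 + 19/3 + 19/2 + 19/1 = 275295799/4084080 ≈ 67.407.

67.407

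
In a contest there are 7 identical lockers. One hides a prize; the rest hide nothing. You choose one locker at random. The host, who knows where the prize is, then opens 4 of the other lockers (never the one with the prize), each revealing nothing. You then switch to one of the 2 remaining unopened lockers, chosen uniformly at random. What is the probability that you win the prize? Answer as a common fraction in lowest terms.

Your original locker holds the prize with probability 1/7, so the other 6 collectively hold it with probability 6/7.
The host can always find 4 empty lockers to open, so the reveals don't change that 6/7; it is now spread over the 2 remaining unopened lockers.
P(win by switching) = (6/7) · (1/2) = 3/7.

3/7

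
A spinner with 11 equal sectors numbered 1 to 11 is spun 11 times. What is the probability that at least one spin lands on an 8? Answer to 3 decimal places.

P(no spin lands on an 8) = (10/11)^11 ≈ 0.350.
P(at least one) = 1 − 0.350 = 0.650.

0.650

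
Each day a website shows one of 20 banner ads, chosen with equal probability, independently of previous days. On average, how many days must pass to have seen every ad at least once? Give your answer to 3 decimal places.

After i distinct types are collected, each trial gives a new one with probability (20−i)/20, so the expected wait for the next new type is 20/(20−i).
E = 20/20 + 20/19 + 20/18 + 20/17 + 20/16 + 20/15 + 20/14 + 20/13 + 20/12 + 20/11 + 20/10 + 20/9 + 20/8 + 20/7 + 20/6 + 20/5 + 20/4 + 20/3 + 20/2 + 20/1 = 279175675/3879876 ≈ 71.955.

71.955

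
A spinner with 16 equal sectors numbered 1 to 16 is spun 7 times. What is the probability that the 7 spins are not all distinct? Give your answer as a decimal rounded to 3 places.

P(all 7 different) = 16/16 · 15/16 · ··· · 10/16 ≈ 0.215.
P(at least two equal) = 1 − 0.215 = 0.785.

0.785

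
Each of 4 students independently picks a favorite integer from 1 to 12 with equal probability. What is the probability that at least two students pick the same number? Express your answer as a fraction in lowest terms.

41/96

It's easier to compute the probability that all 4 are distinct.
P(all distinct) = 12/12 · 11/12 · ··· · 9/12 = 55/96.
So the probability of at least one match is 1 − 55/96 = 41/96.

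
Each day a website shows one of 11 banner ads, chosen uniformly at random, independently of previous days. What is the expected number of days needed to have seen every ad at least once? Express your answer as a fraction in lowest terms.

After i distinct types are collected, each trial gives a new one with probability (11−i)/11, so the expected wait for the next new type is 11/(11−i).
E = 11/11 + 11/10 + 11/9 + 11/8 + 11/7 + 11/6 + 11/5 + 11/4 + 11/3 + 11/2 + 11/1 = 83711/2520.

83711/2520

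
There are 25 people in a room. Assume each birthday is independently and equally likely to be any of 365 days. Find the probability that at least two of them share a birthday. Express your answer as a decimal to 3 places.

0.569

It's easier to compute the probability that all 25 are distinct.
P(all distinct) = 365/365 · 364/365 · ··· · 341/365 ≈ 0.431.
So the probability of at least one match is 1 − 0.431 = 0.569.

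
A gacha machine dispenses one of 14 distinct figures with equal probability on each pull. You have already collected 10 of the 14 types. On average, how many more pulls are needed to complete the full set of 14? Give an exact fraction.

175/6

Starting from 10 distinct types, each trial gives a new one with probability (14−i)/14 when i types are held, so the wait for the next new type is 14/(14−i).
E = 14/4 + 14/3 + 14/2 + 14/1 = 175/6.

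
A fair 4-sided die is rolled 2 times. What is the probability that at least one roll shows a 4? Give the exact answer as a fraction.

7/16

P(no roll shows a 4) = (3/4)^2 = 9/16.
P(at least one) = 1 − 9/16 = 7/16.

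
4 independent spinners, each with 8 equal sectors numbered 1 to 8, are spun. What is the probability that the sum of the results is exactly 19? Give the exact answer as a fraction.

21/256

There are 8^4 = 4096 equally likely outcomes.
The number of ordered 4-tuples from {1,…,8} summing to 19 is 336.
P(sum = 19) = 336/4096 = 21/256.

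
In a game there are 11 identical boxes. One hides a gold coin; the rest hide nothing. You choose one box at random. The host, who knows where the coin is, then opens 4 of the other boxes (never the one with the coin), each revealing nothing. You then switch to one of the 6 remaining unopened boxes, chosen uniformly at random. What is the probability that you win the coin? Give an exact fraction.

Your original box holds the coin with probability 1/11, so the other 10 collectively hold it with probability 10/11.
The host can always find 4 empty boxes to open, so the reveals don't change that 10/11; it is now spread over the 6 remaining unopened boxes.
P(win by switching) = (10/11) · (1/6) = 5/33.

5/33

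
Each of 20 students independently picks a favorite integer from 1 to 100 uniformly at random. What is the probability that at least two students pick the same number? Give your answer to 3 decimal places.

0.870

It's easier to compute the probability that all 20 are distinct.
P(all distinct) = 100/100 · 99/100 · ··· · 81/100 ≈ 0.130.
So the probability of at least one match is 1 − 0.130 = 0.870.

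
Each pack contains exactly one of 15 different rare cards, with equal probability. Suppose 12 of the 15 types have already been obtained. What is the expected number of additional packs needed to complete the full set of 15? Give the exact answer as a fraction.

55/2

Starting from 12 distinct types, each trial gives a new one with probability (15−i)/15 when i types are held, so the wait for the next new type is 15/(15−i).
E = 15/3 + 15/2 + 15/1 = 55/2.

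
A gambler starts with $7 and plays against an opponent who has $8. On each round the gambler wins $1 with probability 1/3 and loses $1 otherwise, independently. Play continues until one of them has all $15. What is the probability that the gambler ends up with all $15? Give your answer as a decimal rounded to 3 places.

Let r = q/p = (2/3)/(1/3) = 2. The recurrence P(i) = p·P(i+1) + q·P(i−1) with P(0)=0, P(15)=1 gives P(i) = (1 − r^i)/(1 − r^15).
P(7) = (1 − (2)^7) / (1 − (2)^15) = 127/32767 ≈ 0.004.

0.004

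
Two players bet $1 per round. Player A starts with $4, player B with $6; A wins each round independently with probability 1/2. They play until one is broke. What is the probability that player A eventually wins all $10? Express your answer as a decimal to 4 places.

With a fair step, P(i) = ½P(i−1) + ½P(i+1) with P(0)=0, P(10)=1 has the linear solution P(i) = i/10.
P(4) = 4/10 = 2/5 ≈ 0.4000.

0.4000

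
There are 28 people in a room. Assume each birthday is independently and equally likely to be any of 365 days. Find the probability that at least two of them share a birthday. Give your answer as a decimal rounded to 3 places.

It's easier to compute the probability that all 28 are distinct.
P(all distinct) = 365/365 · 364/365 · ··· · 338/365 ≈ 0.346.
So the probability of at least one match is 1 − 0.346 = 0.654.

0.654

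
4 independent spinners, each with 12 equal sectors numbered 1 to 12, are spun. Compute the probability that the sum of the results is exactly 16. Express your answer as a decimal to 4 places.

0.0217

There are 12^4 = 20736 equally likely outcomes.
The number of ordered 4-tuples from {1,…,12} summing to 16 is 451.
P(sum = 16) = 451/20736 ≈ 0.0217.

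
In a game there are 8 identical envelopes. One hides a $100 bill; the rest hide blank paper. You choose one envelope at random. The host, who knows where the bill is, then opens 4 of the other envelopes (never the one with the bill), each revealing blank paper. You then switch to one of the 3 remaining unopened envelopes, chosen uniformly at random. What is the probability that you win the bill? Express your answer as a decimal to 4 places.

Your original envelope holds the bill with probability 1/8, so the other 7 collectively hold it with probability 7/8.
The host can always find 4 empty envelopes to open, so the reveals don't change that 7/8; it is now spread over the 3 remaining unopened envelopes.
P(win by switching) = (7/8) · (1/3) = 7/24 ≈ 0.2917.

0.2917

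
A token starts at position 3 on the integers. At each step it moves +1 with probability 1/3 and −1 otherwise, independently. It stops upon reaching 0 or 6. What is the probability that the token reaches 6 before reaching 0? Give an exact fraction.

Let r = q/p = (2/3)/(1/3) = 2. The recurrence P(i) = p·P(i+1) + q·P(i−1) with P(0)=0, P(6)=1 gives P(i) = (1 − r^i)/(1 − r^6).
P(3) = (1 − (2)^3) / (1 − (2)^6) = 1/9.

1/9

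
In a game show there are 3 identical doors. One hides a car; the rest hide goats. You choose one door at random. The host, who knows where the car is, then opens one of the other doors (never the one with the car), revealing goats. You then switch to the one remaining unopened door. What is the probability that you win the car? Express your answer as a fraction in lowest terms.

2/3

Your original door holds the car with probability 1/3, so the other 2 collectively hold it with probability 2/3.
The host can always find an empty door to open, so this doesn't change that 2/3; it is now spread over the 1 remaining unopened door.
P(win by switching) = (2/3) · (1/1) = 2/3.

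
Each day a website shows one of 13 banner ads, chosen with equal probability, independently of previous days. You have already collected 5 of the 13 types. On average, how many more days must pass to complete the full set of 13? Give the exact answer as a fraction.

9893/280

Starting from 5 distinct types, each trial gives a new one with probability (13−i)/13 when i types are held, so the wait for the next new type is 13/(13−i).
E = 13/8 + 13/7 + 13/6 + 13/5 + 13/4 + 13/3 + 13/2 + 13/1 = 9893/280.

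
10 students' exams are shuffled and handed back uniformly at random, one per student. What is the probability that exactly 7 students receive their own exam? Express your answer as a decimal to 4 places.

0.0001

Choose which 7 of the 10 are fixed: C(10,7) = 120 ways.
The remaining 3 must have no fixed point: D(3) = 2.
P = 120·2/3628800 = 1/15120 ≈ 0.0001.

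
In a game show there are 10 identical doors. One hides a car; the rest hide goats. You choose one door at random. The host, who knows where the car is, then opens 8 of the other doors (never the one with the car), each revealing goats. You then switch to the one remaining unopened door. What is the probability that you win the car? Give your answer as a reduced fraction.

9/10

Your original door holds the car with probability 1/10, so the other 9 collectively hold it with probability 9/10.
The host can always find 8 empty doors to open, so the reveals don't change that 9/10; it is now spread over the 1 remaining unopened door.
P(win by switching) = (9/10) · (1/1) = 9/10.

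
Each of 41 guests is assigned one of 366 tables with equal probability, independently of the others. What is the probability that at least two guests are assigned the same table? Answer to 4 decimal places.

0.9025

It's easier to compute the probability that all 41 are distinct.
P(all distinct) = 366/366 · 365/366 · ··· · 326/366 ≈ 0.0975.
So the probability of at least one match is 1 − 0.0975 = 0.9025.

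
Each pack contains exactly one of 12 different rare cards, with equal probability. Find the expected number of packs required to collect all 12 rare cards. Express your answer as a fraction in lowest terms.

After i distinct types are collected, each trial gives a new one with probability (12−i)/12, so the expected wait for the next new type is 12/(12−i).
E = 12/12 + 12/11 + 12/10 + 12/9 + 12/8 + 12/7 + 12/6 + 12/5 + 12/4 + 12/3 + 12/2 + 12/1 = 86021/2310.

86021/2310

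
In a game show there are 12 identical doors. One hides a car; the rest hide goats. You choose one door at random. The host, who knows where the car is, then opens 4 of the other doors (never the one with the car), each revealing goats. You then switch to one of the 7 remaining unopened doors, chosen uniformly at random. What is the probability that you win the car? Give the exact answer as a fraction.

Your original door holds the car with probability 1/12, so the other 11 collectively hold it with probability 11/12.
The host can always find 4 empty doors to open, so the reveals don't change that 11/12; it is now spread over the 7 remaining unopened doors.
P(win by switching) = (11/12) · (1/7) = 11/84.

11/84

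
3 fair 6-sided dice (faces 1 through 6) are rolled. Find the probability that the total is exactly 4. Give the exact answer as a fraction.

There are 6^3 = 216 equally likely outcomes.
The number of ordered 3-tuples from {1,…,6} summing to 4 is 3.
P(sum = 4) = 3/216 = 1/72.

1/72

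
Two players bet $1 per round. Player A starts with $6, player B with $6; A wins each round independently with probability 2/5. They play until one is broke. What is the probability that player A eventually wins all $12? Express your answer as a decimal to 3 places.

Let r = q/p = (3/5)/(2/5) = 3/2. The recurrence P(i) = p·P(i+1) + q·P(i−1) with P(0)=0, P(12)=1 gives P(i) = (1 − r^i)/(1 − r^12).
P(6) = (1 − (3/2)^6) / (1 − (3/2)^12) = 64/793 ≈ 0.081.

0.081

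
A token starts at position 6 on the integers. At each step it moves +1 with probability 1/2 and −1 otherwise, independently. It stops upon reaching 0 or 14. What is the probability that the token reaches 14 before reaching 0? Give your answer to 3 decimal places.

With a fair step, P(i) = ½P(i−1) + ½P(i+1) with P(0)=0, P(14)=1 has the linear solution P(i) = i/14.
P(6) = 6/14 = 3/7 ≈ 0.429.

0.429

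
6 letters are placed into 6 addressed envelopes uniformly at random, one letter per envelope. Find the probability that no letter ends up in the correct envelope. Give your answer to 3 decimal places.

This is the derangement probability: permutations of 6 with no fixed point.
D(6) = 6! · (1 − 1/1! + 1/2! − ··· + (−1)^6/6!) = 265.
P = 265/720 = 53/144 ≈ 0.368.

0.368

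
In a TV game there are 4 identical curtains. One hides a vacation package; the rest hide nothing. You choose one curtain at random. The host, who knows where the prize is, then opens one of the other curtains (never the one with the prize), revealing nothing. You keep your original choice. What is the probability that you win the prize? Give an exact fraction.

The host can always open an empty curtain regardless of your choice, so this gives no information about your original curtain.
P(win by staying) = 1/4.

1/4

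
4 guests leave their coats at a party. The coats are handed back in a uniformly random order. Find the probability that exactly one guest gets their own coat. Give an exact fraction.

Choose which one is fixed: C(4,1) = 4 ways.
The remaining 3 must have no fixed point: D(3) = 2.
P = 4·2/24 = 1/3.

1/3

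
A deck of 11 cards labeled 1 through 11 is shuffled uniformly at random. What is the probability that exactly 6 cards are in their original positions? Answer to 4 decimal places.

0.0005

Choose which 6 of the 11 are fixed: C(11,6) = 462 ways.
The remaining 5 must have no fixed point: D(5) = 44.
P = 462·44/39916800 = 11/21600 ≈ 0.0005.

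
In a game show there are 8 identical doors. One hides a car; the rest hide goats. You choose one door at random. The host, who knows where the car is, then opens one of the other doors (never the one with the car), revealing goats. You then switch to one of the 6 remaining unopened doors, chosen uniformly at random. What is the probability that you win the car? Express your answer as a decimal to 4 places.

Your original door holds the car with probability 1/8, so the other 7 collectively hold it with probability 7/8.
The host can always find an empty door to open, so this doesn't change that 7/8; it is now spread over the 6 remaining unopened doors.
P(win by switching) = (7/8) · (1/6) = 7/48 ≈ 0.1458.

0.1458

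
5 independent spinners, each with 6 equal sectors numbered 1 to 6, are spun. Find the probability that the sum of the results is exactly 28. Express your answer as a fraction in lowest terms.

5/2592

There are 6^5 = 7776 equally likely outcomes.
The number of ordered 5-tuples from {1,…,6} summing to 28 is 15.
P(sum = 28) = 15/7776 = 5/2592.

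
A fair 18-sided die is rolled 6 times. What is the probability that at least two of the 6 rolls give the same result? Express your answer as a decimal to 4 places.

0.6070

P(all 6 different) = 18/18 · 17/18 · ··· · 13/18 ≈ 0.3930.
P(at least two equal) = 1 − 0.3930 = 0.6070.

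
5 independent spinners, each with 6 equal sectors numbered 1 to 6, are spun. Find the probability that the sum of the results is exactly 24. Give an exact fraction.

There are 6^5 = 7776 equally likely outcomes.
The number of ordered 5-tuples from {1,…,6} summing to 24 is 205.
P(sum = 24) = 205/7776.

205/7776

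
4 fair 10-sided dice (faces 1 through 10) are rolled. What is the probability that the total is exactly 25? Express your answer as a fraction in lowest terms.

There are 10^4 = 10000 equally likely outcomes.
The number of ordered 4-tuples from {1,…,10} summing to 25 is 592.
P(sum = 25) = 592/10000 = 37/625.

37/625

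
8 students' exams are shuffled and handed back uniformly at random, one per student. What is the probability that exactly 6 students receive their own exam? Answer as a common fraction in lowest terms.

Choose which 6 of the 8 are fixed: C(8,6) = 28 ways.
The remaining 2 must have no fixed point: D(2) = 1.
P = 28·1/40320 = 1/1440.

1/1440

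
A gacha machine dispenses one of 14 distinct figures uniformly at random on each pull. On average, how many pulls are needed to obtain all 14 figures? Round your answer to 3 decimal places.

45.522

After i distinct types are collected, each trial gives a new one with probability (14−i)/14, so the expected wait for the next new type is 14/(14−i).
E = 14/14 + 14/13 + 14/12 + 14/11 + 14/10 + 14/9 + 14/8 + 14/7 + 14/6 + 14/5 + 14/4 + 14/3 + 14/2 + 14/1 = 1171733/25740 ≈ 45.522.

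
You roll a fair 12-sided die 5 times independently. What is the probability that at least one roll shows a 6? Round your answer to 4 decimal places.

P(no roll shows a 6) = (11/12)^5 ≈ 0.6472.
P(at least one) = 1 − 0.6472 = 0.3528.

0.3528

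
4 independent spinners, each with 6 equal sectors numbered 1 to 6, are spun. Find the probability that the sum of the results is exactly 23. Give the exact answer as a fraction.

1/324

There are 6^4 = 1296 equally likely outcomes.
The number of ordered 4-tuples from {1,…,6} summing to 23 is 4.
P(sum = 23) = 4/1296 = 1/324.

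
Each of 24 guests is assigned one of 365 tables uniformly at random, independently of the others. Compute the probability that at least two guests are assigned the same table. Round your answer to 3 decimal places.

0.538

It's easier to compute the probability that all 24 are distinct.
P(all distinct) = 365/365 · 364/365 · ··· · 342/365 ≈ 0.462.
So the probability of at least one match is 1 − 0.462 = 0.538.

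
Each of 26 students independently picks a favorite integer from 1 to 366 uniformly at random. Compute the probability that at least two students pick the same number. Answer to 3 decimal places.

It's easier to compute the probability that all 26 are distinct.
P(all distinct) = 366/366 · 365/366 · ··· · 341/366 ≈ 0.403.
So the probability of at least one match is 1 − 0.403 = 0.597.

0.597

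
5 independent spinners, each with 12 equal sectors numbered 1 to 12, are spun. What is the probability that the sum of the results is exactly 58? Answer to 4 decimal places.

0.0001

There are 12^5 = 248832 equally likely outcomes.
The number of ordered 5-tuples from {1,…,12} summing to 58 is 15.
P(sum = 58) = 15/248832 = 5/82944 ≈ 0.0001.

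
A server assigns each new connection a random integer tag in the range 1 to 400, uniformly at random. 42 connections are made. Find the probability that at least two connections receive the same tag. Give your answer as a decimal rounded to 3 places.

0.893

It's easier to compute the probability that all 42 are distinct.
P(all distinct) = 400/400 · 399/400 · ··· · 359/400 ≈ 0.107.
So the probability of at least one match is 1 − 0.107 = 0.893.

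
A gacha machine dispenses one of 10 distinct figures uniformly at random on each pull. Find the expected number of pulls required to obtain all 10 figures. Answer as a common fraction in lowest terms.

After i distinct types are collected, each trial gives a new one with probability (10−i)/10, so the expected wait for the next new type is 10/(10−i).
E = 10/10 + 10/9 + 10/8 + 10/7 + 10/6 + 10/5 + 10/4 + 10/3 + 10/2 + 10/1 = 7381/252.

7381/252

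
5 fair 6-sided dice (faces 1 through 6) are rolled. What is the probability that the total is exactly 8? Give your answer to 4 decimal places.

There are 6^5 = 7776 equally likely outcomes.
The number of ordered 5-tuples from {1,…,6} summing to 8 is 35.
P(sum = 8) = 35/7776 ≈ 0.0045.

0.0045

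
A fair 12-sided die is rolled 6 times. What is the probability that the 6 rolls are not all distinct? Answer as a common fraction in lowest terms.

P(all 6 different) = 12/12 · 11/12 · ··· · 7/12 = 385/1728.
P(at least two equal) = 1 − 385/1728 = 1343/1728.

1343/1728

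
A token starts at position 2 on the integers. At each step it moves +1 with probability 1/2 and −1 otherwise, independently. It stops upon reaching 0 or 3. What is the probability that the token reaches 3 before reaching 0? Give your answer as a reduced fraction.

2/3

With a fair step, P(i) = ½P(i−1) + ½P(i+1) with P(0)=0, P(3)=1 has the linear solution P(i) = i/3.
P(2) = 2/3.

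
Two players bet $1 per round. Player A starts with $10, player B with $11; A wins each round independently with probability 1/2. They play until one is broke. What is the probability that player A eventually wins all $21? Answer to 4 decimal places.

0.4762

With a fair step, P(i) = ½P(i−1) + ½P(i+1) with P(0)=0, P(21)=1 has the linear solution P(i) = i/21.
P(10) = 10/21 ≈ 0.4762.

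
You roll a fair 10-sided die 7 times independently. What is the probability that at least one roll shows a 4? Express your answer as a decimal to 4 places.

P(no roll shows a 4) = (9/10)^7 ≈ 0.4783.
P(at least one) = 1 − 0.4783 = 0.5217.

0.5217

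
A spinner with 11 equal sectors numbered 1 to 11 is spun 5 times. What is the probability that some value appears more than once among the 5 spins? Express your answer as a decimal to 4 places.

P(all 5 different) = 11/11 · 10/11 · ··· · 7/11 ≈ 0.3442.
P(at least two equal) = 1 − 0.3442 = 0.6558.

0.6558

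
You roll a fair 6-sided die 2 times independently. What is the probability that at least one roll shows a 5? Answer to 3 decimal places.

P(no roll shows a 5) = (5/6)^2 ≈ 0.694.
P(at least one) = 1 − 0.694 = 0.306.

0.306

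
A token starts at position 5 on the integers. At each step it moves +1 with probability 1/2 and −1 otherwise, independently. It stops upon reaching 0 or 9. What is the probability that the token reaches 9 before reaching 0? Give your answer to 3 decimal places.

0.556

With a fair step, P(i) = ½P(i−1) + ½P(i+1) with P(0)=0, P(9)=1 has the linear solution P(i) = i/9.
P(5) = 5/9 ≈ 0.556.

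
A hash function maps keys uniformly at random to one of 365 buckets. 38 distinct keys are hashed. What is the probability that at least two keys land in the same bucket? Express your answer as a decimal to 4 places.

It's easier to compute the probability that all 38 are distinct.
P(all distinct) = 365/365 · 364/365 · ··· · 328/365 ≈ 0.1359.
So the probability of at least one match is 1 − 0.1359 = 0.8641.

0.8641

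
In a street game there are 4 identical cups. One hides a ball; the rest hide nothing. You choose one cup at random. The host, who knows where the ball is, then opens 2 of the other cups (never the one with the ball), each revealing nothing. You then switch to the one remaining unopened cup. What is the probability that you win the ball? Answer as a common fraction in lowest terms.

3/4

Your original cup holds the ball with probability 1/4, so the other 3 collectively hold it with probability 3/4.
The host can always find 2 empty cups to open, so the reveals don't change that 3/4; it is now spread over the 1 remaining unopened cup.
P(win by switching) = (3/4) · (1/1) = 3/4.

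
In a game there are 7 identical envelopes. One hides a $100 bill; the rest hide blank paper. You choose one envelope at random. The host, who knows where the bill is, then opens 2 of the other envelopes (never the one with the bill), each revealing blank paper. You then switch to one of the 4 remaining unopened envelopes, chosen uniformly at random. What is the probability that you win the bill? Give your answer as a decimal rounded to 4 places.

Your original envelope holds the bill with probability 1/7, so the other 6 collectively hold it with probability 6/7.
The host can always find 2 empty envelopes to open, so the reveals don't change that 6/7; it is now spread over the 4 remaining unopened envelopes.
P(win by switching) = (6/7) · (1/4) = 3/14 ≈ 0.2143.

0.2143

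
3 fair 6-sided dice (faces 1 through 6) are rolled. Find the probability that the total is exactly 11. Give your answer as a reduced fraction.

There are 6^3 = 216 equally likely outcomes.
The number of ordered 3-tuples from {1,…,6} summing to 11 is 27.
P(sum = 11) = 27/216 = 1/8.

1/8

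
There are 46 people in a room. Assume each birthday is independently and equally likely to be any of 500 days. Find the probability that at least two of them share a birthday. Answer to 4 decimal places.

0.8819

It's easier to compute the probability that all 46 are distinct.
P(all distinct) = 500/500 · 499/500 · ··· · 455/500 ≈ 0.1181.
So the probability of at least one match is 1 − 0.1181 = 0.8819.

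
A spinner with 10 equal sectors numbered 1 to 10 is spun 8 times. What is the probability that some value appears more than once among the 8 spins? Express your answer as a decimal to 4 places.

P(all 8 different) = 10/10 · 9/10 · ··· · 3/10 ≈ 0.0181.
P(at least two equal) = 1 − 0.0181 = 0.9819.

0.9819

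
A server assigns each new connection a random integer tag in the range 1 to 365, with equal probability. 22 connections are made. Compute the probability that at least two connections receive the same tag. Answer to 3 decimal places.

It's easier to compute the probability that all 22 are distinct.
P(all distinct) = 365/365 · 364/365 · ··· · 344/365 ≈ 0.524.
So the probability of at least one match is 1 − 0.524 = 0.476.

0.476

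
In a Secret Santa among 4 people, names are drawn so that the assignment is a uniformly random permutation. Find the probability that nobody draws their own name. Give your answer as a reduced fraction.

3/8

This is the derangement probability: permutations of 4 with no fixed point.
D(4) = 4! · (1 − 1/1! + 1/2! − ··· + (−1)^4/4!) = 9.
P = 9/24 = 3/8.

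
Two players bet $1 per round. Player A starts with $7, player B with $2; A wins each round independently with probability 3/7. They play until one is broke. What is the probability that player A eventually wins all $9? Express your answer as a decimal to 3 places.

0.527

Let r = q/p = (4/7)/(3/7) = 4/3. The recurrence P(i) = p·P(i+1) + q·P(i−1) with P(0)=0, P(9)=1 gives P(i) = (1 − r^i)/(1 − r^9).
P(7) = (1 − (4/3)^7) / (1 − (4/3)^9) = 127773/242461 ≈ 0.527.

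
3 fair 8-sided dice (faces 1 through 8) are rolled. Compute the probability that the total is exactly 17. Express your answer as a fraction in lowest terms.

9/128

There are 8^3 = 512 equally likely outcomes.
The number of ordered 3-tuples from {1,…,8} summing to 17 is 36.
P(sum = 17) = 36/512 = 9/128.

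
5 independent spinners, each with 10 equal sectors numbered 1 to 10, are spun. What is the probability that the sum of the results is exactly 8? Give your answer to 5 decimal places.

There are 10^5 = 100000 equally likely outcomes.
The number of ordered 5-tuples from {1,…,10} summing to 8 is 35.
P(sum = 8) = 35/100000 = 7/20000 ≈ 0.00035.

0.00035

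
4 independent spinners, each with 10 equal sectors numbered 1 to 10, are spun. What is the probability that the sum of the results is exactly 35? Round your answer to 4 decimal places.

There are 10^4 = 10000 equally likely outcomes.
The number of ordered 4-tuples from {1,…,10} summing to 35 is 56.
P(sum = 35) = 56/10000 = 7/1250 ≈ 0.0056.

0.0056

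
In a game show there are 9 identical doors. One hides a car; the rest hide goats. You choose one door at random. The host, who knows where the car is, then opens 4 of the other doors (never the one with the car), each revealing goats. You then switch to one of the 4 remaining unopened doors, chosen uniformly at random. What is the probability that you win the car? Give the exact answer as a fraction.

Your original door holds the car with probability 1/9, so the other 8 collectively hold it with probability 8/9.
The host can always find 4 empty doors to open, so the reveals don't change that 8/9; it is now spread over the 4 remaining unopened doors.
P(win by switching) = (8/9) · (1/4) = 2/9.

2/9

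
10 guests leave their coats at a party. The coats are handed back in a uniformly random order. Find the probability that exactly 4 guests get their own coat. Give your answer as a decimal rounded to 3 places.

Choose which 4 of the 10 are fixed: C(10,4) = 210 ways.
The remaining 6 must have no fixed point: D(6) = 265.
P = 210·265/3628800 = 53/3456 ≈ 0.015.

0.015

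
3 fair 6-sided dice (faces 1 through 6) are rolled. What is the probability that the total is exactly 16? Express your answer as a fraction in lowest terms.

1/36

There are 6^3 = 216 equally likely outcomes.
The number of ordered 3-tuples from {1,…,6} summing to 16 is 6.
P(sum = 16) = 6/216 = 1/36.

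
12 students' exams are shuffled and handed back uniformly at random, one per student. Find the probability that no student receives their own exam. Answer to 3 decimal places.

0.368

This is the derangement probability: permutations of 12 with no fixed point.
D(12) = 12! · (1 − 1/1! + 1/2! − ··· + (−1)^12/12!) = 176214841.
P = 176214841/479001600 = 16019531/43545600 ≈ 0.368.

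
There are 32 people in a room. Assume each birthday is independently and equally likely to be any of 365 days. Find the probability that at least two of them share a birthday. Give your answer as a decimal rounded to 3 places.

0.753

It's easier to compute the probability that all 32 are distinct.
P(all distinct) = 365/365 · 364/365 · ··· · 334/365 ≈ 0.247.
So the probability of at least one match is 1 − 0.247 = 0.753.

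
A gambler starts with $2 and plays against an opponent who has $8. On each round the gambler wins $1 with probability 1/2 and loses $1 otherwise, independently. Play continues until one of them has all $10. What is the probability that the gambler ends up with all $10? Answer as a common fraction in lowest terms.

With a fair step, P(i) = ½P(i−1) + ½P(i+1) with P(0)=0, P(10)=1 has the linear solution P(i) = i/10.
P(2) = 2/10 = 1/5.

1/5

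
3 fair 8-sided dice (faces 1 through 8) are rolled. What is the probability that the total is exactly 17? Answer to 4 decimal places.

There are 8^3 = 512 equally likely outcomes.
The number of ordered 3-tuples from {1,…,8} summing to 17 is 36.
P(sum = 17) = 36/512 = 9/128 ≈ 0.0703.

0.0703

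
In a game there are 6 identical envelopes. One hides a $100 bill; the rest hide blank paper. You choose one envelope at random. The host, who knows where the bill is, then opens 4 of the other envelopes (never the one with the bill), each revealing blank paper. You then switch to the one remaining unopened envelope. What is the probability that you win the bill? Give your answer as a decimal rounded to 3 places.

Your original envelope holds the bill with probability 1/6, so the other 5 collectively hold it with probability 5/6.
The host can always find 4 empty envelopes to open, so the reveals don't change that 5/6; it is now spread over the 1 remaining unopened envelope.
P(win by switching) = (5/6) · (1/1) = 5/6 ≈ 0.833.

0.833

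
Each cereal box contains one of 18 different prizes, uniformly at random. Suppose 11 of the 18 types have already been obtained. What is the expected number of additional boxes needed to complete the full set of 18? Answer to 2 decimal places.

46.67

Starting from 11 distinct types, each trial gives a new one with probability (18−i)/18 when i types are held, so the wait for the next new type is 18/(18−i).
E = 18/7 + 18/6 + 18/5 + 18/4 + 18/3 + 18/2 + 18/1 = 3267/70 ≈ 46.67.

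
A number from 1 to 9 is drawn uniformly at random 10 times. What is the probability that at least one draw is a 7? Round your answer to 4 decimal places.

P(no draw is a 7) = (8/9)^10 ≈ 0.3079.
P(at least one) = 1 − 0.3079 = 0.6921.

0.6921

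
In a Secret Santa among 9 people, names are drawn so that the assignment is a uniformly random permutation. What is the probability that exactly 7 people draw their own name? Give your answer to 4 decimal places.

Choose which 7 of the 9 are fixed: C(9,7) = 36 ways.
The remaining 2 must have no fixed point: D(2) = 1.
P = 36·1/362880 = 1/10080 ≈ 0.0001.

0.0001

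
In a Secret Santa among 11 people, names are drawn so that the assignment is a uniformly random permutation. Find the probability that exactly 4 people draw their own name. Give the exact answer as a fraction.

103/6720

Choose which 4 of the 11 are fixed: C(11,4) = 330 ways.
The remaining 7 must have no fixed point: D(7) = 1854.
P = 330·1854/39916800 = 103/6720.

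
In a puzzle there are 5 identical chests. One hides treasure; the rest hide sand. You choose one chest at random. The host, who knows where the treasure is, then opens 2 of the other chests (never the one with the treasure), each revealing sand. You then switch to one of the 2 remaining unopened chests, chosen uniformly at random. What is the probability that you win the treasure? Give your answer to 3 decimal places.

Your original chest holds the treasure with probability 1/5, so the other 4 collectively hold it with probability 4/5.
The host can always find 2 empty chests to open, so the reveals don't change that 4/5; it is now spread over the 2 remaining unopened chests.
P(win by switching) = (4/5) · (1/2) = 2/5 ≈ 0.400.

0.400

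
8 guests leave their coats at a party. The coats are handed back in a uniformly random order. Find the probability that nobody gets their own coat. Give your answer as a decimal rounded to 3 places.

This is the derangement probability: permutations of 8 with no fixed point.
D(8) = 8! · (1 − 1/1! + 1/2! − ··· + (−1)^8/8!) = 14833.
P = 14833/40320 = 2119/5760 ≈ 0.368.

0.368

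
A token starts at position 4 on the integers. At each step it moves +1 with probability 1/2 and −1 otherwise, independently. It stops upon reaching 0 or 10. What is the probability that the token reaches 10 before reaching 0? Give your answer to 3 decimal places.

With a fair step, P(i) = ½P(i−1) + ½P(i+1) with P(0)=0, P(10)=1 has the linear solution P(i) = i/10.
P(4) = 4/10 = 2/5 ≈ 0.400.

0.400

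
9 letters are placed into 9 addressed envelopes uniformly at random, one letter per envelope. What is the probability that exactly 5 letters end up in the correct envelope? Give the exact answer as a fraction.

1/320

Choose which 5 of the 9 are fixed: C(9,5) = 126 ways.
The remaining 4 must have no fixed point: D(4) = 9.
P = 126·9/362880 = 1/320.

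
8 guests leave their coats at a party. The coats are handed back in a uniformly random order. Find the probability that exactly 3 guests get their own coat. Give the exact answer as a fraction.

11/180

Choose which 3 of the 8 are fixed: C(8,3) = 56 ways.
The remaining 5 must have no fixed point: D(5) = 44.
P = 56·44/40320 = 11/180.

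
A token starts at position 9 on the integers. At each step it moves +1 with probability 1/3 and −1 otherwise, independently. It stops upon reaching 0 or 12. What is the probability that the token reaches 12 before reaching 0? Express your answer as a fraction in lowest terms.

73/585

Let r = q/p = (2/3)/(1/3) = 2. The recurrence P(i) = p·P(i+1) + q·P(i−1) with P(0)=0, P(12)=1 gives P(i) = (1 − r^i)/(1 − r^12).
P(9) = (1 − (2)^9) / (1 − (2)^12) = 73/585.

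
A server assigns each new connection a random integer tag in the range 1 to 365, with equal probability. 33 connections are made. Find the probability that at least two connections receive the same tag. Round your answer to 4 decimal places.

0.7750

It's easier to compute the probability that all 33 are distinct.
P(all distinct) = 365/365 · 364/365 · ··· · 333/365 ≈ 0.2250.
So the probability of at least one match is 1 − 0.2250 = 0.7750.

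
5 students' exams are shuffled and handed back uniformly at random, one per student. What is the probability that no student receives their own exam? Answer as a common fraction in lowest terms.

This is the derangement probability: permutations of 5 with no fixed point.
D(5) = 5! · (1 − 1/1! + 1/2! − ··· + (−1)^5/5!) = 44.
P = 44/120 = 11/30.

11/30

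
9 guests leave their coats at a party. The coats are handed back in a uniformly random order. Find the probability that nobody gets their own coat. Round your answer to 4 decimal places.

This is the derangement probability: permutations of 9 with no fixed point.
D(9) = 9! · (1 − 1/1! + 1/2! − ··· + (−1)^9/9!) = 133496.
P = 133496/362880 = 16687/45360 ≈ 0.3679.

0.3679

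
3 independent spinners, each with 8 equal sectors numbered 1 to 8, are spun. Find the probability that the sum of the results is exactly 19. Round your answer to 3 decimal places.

There are 8^3 = 512 equally likely outcomes.
The number of ordered 3-tuples from {1,…,8} summing to 19 is 21.
P(sum = 19) = 21/512 ≈ 0.041.

0.041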